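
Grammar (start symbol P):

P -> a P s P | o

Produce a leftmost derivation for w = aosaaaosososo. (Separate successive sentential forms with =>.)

P=>aPsP=>aosP=>aosaPsP=>aosaaPsPsP=>aosaaaPsPsPsP=>aosaaaosPsPsP=>aosaaaososPsP=>aosaaaosososP=>aosaaaosososo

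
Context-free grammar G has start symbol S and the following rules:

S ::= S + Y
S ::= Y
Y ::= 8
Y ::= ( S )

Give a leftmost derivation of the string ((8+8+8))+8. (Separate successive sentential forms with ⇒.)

S ⇒ S+Y   [S ::= S + Y]
S+Y ⇒ Y+Y   [S ::= Y]
Y+Y ⇒ (S)+Y   [Y ::= ( S )]
(S)+Y ⇒ (Y)+Y   [S ::= Y]
(Y)+Y ⇒ ((S))+Y   [Y ::= ( S )]
((S))+Y ⇒ ((S+Y))+Y   [S ::= S + Y]
((S+Y))+Y ⇒ ((S+Y+Y))+Y   [S ::= S + Y]
((S+Y+Y))+Y ⇒ ((Y+Y+Y))+Y   [S ::= Y]
((Y+Y+Y))+Y ⇒ ((8+Y+Y))+Y   [Y ::= 8]
((8+Y+Y))+Y ⇒ ((8+8+Y))+Y   [Y ::= 8]
((8+8+Y))+Y ⇒ ((8+8+8))+Y   [Y ::= 8]
((8+8+8))+Y ⇒ ((8+8+8))+8   [Y ::= 8]

S ⇒ S+Y ⇒ Y+Y ⇒ (S)+Y ⇒ (Y)+Y ⇒ ((S))+Y ⇒ ((S+Y))+Y ⇒ ((S+Y+Y))+Y ⇒ ((Y+Y+Y))+Y ⇒ ((8+Y+Y))+Y ⇒ ((8+8+Y))+Y ⇒ ((8+8+8))+Y ⇒ ((8+8+8))+8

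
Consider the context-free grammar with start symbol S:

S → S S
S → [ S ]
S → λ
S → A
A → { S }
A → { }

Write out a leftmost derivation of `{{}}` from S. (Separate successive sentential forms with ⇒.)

S ⇒ A   [S → A]
A ⇒ {S}   [A → { S }]
{S} ⇒ {SS}   [S → S S]
{SS} ⇒ {AS}   [S → A]
{AS} ⇒ {{}S}   [A → { }]
{{}S} ⇒ {{}}   [S → λ]

S ⇒ A ⇒ {S} ⇒ {SS} ⇒ {AS} ⇒ {{}S} ⇒ {{}}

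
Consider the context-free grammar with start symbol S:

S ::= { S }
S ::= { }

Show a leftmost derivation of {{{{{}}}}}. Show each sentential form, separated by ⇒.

S ⇒ {S}   [S ::= { S }]
{S} ⇒ {{S}}   [S ::= { S }]
{{S}} ⇒ {{{S}}}   [S ::= { S }]
{{{S}}} ⇒ {{{{S}}}}   [S ::= { S }]
{{{{S}}}} ⇒ {{{{{}}}}}   [S ::= { }]

S ⇒ {S} ⇒ {{S}} ⇒ {{{S}}} ⇒ {{{{S}}}} ⇒ {{{{{}}}}}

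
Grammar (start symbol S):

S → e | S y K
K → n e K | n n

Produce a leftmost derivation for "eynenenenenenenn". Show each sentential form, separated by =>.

S => SyK   [S → S y K]
SyK => eyK   [S → e]
eyK => eyneK   [K → n e K]
eyneK => eyneneK   [K → n e K]
eyneneK => eyneneneK   [K → n e K]
eyneneneK => eyneneneneK   [K → n e K]
eyneneneneK => eyneneneneneK   [K → n e K]
eyneneneneneK => eyneneneneneneK   [K → n e K]
eyneneneneneneK => eynenenenenenenn   [K → n n]

S => SyK => eyK => eyneK => eyneneK => eyneneneK => eyneneneneK => eyneneneneneK => eyneneneneneneK => eynenenenenenenn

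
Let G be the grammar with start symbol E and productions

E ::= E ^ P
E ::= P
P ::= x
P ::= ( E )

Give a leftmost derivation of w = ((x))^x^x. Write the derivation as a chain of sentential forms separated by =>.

E => E^P   [E ::= E ^ P]
E^P => E^P^P   [E ::= E ^ P]
E^P^P => P^P^P   [E ::= P]
P^P^P => (E)^P^P   [P ::= ( E )]
(E)^P^P => (P)^P^P   [E ::= P]
(P)^P^P => ((E))^P^P   [P ::= ( E )]
((E))^P^P => ((P))^P^P   [E ::= P]
((P))^P^P => ((x))^P^P   [P ::= x]
((x))^P^P => ((x))^x^P   [P ::= x]
((x))^x^P => ((x))^x^x   [P ::= x]

E => E^P => E^P^P => P^P^P => (E)^P^P => (P)^P^P => ((E))^P^P => ((P))^P^P => ((x))^P^P => ((x))^x^P => ((x))^x^x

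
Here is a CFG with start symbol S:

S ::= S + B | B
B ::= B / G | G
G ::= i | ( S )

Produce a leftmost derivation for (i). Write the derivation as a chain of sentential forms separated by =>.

S => B   [S ::= B]
B => G   [B ::= G]
G => (S)   [G ::= ( S )]
(S) => (B)   [S ::= B]
(B) => (G)   [B ::= G]
(G) => (i)   [G ::= i]

S => B => G => (S) => (B) => (G) => (i)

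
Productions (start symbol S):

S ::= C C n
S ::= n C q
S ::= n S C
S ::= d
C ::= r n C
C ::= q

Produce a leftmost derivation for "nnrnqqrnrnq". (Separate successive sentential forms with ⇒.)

S⇒nSC⇒nnCqC⇒nnrnCqC⇒nnrnqqC⇒nnrnqqrnC⇒nnrnqqrnrnC⇒nnrnqqrnrnq

S ⇒ nSC   [S ::= n S C]
nSC ⇒ nnCqC   [S ::= n C q]
nnCqC ⇒ nnrnCqC   [C ::= r n C]
nnrnCqC ⇒ nnrnqqC   [C ::= q]
nnrnqqC ⇒ nnrnqqrnC   [C ::= r n C]
nnrnqqrnC ⇒ nnrnqqrnrnC   [C ::= r n C]
nnrnqqrnrnC ⇒ nnrnqqrnrnq   [C ::= q]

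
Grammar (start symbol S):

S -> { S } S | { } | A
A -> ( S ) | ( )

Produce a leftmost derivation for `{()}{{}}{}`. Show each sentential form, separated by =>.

S => {S}S => {A}S => {()}S => {()}{S}S => {()}{{}}S => {()}{{}}{}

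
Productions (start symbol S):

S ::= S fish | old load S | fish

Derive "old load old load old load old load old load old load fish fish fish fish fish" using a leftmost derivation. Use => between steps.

S => old load S => old load old load S => old load old load old load S => old load old load old load S fish => old load old load old load S fish fish => old load old load old load old load S fish fish => old load old load old load old load old load S fish fish => old load old load old load old load old load old load S fish fish => old load old load old load old load old load old load S fish fish fish => old load old load old load old load old load old load S fish fish fish fish => old load old load old load old load old load old load fish fish fish fish fish

S => old load S   [S ::= old load S]
old load S => old load old load S   [S ::= old load S]
old load old load S => old load old load old load S   [S ::= old load S]
old load old load old load S => old load old load old load S fish   [S ::= S fish]
old load old load old load S fish => old load old load old load S fish fish   [S ::= S fish]
old load old load old load S fish fish => old load old load old load old load S fish fish   [S ::= old load S]
old load old load old load old load S fish fish => old load old load old load old load old load S fish fish   [S ::= old load S]
old load old load old load old load old load S fish fish => old load old load old load old load old load old load S fish fish   [S ::= old load S]
old load old load old load old load old load old load S fish fish => old load old load old load old load old load old load S fish fish fish   [S ::= S fish]
old load old load old load old load old load old load S fish fish fish => old load old load old load old load old load old load S fish fish fish fish   [S ::= S fish]
old load old load old load old load old load old load S fish fish fish fish => old load old load old load old load old load old load fish fish fish fish fish   [S ::= fish]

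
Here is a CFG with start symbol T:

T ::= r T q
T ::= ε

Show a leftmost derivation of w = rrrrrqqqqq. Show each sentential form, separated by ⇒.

T⇒rTq⇒rrTqq⇒rrrTqqq⇒rrrrTqqqq⇒rrrrrTqqqqq⇒rrrrrqqqqq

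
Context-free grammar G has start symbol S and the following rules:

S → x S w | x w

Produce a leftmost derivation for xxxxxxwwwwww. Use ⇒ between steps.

S ⇒ xSw ⇒ xxSww ⇒ xxxSwww ⇒ xxxxSwwww ⇒ xxxxxSwwwww ⇒ xxxxxxwwwwww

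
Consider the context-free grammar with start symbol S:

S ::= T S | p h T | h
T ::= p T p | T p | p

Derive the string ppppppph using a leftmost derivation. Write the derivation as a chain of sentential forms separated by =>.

S=>TS=>TpS=>TppS=>pppS=>pppTS=>ppppTpS=>ppppTppS=>pppppppS=>ppppppph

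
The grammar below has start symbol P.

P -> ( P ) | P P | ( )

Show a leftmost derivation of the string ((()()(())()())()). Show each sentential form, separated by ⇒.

P⇒(P)⇒(PP)⇒((P)P)⇒((PP)P)⇒((PPP)P)⇒((()PP)P)⇒((()PPP)P)⇒((()PPPP)P)⇒((()()PPP)P)⇒((()()(P)PP)P)⇒((()()(())PP)P)⇒((()()(())()P)P)⇒((()()(())()())P)⇒((()()(())()())())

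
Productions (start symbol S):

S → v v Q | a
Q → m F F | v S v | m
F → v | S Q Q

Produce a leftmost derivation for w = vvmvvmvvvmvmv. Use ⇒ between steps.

S ⇒ vvQ   [S → v v Q]
vvQ ⇒ vvmFF   [Q → m F F]
vvmFF ⇒ vvmSQQF   [F → S Q Q]
vvmSQQF ⇒ vvmvvQQQF   [S → v v Q]
vvmvvQQQF ⇒ vvmvvmQQF   [Q → m]
vvmvvmQQF ⇒ vvmvvmvSvQF   [Q → v S v]
vvmvvmvSvQF ⇒ vvmvvmvvvQvQF   [S → v v Q]
vvmvvmvvvQvQF ⇒ vvmvvmvvvmvQF   [Q → m]
vvmvvmvvvmvQF ⇒ vvmvvmvvvmvmF   [Q → m]
vvmvvmvvvmvmF ⇒ vvmvvmvvvmvmv   [F → v]

S ⇒ vvQ ⇒ vvmFF ⇒ vvmSQQF ⇒ vvmvvQQQF ⇒ vvmvvmQQF ⇒ vvmvvmvSvQF ⇒ vvmvvmvvvQvQF ⇒ vvmvvmvvvmvQF ⇒ vvmvvmvvvmvmF ⇒ vvmvvmvvvmvmv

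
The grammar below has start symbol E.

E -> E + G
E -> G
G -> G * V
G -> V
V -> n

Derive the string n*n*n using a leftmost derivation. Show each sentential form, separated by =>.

E => G   [E -> G]
G => G*V   [G -> G * V]
G*V => G*V*V   [G -> G * V]
G*V*V => V*V*V   [G -> V]
V*V*V => n*V*V   [V -> n]
n*V*V => n*n*V   [V -> n]
n*n*V => n*n*n   [V -> n]

E => G => G*V => G*V*V => V*V*V => n*V*V => n*n*V => n*n*n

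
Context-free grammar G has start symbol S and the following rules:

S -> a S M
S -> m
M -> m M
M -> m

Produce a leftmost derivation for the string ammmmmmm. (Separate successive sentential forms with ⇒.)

S ⇒ aSM   [S -> a S M]
aSM ⇒ amM   [S -> m]
amM ⇒ ammM   [M -> m M]
ammM ⇒ ammmM   [M -> m M]
ammmM ⇒ ammmmM   [M -> m M]
ammmmM ⇒ ammmmmM   [M -> m M]
ammmmmM ⇒ ammmmmmM   [M -> m M]
ammmmmmM ⇒ ammmmmmm   [M -> m]

S⇒aSM⇒amM⇒ammM⇒ammmM⇒ammmmM⇒ammmmmM⇒ammmmmmM⇒ammmmmmm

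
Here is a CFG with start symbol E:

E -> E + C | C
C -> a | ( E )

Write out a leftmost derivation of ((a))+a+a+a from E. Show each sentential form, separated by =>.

E=>E+C=>E+C+C=>E+C+C+C=>C+C+C+C=>(E)+C+C+C=>(C)+C+C+C=>((E))+C+C+C=>((C))+C+C+C=>((a))+C+C+C=>((a))+a+C+C=>((a))+a+a+C=>((a))+a+a+a

E => E+C   [E -> E + C]
E+C => E+C+C   [E -> E + C]
E+C+C => E+C+C+C   [E -> E + C]
E+C+C+C => C+C+C+C   [E -> C]
C+C+C+C => (E)+C+C+C   [C -> ( E )]
(E)+C+C+C => (C)+C+C+C   [E -> C]
(C)+C+C+C => ((E))+C+C+C   [C -> ( E )]
((E))+C+C+C => ((C))+C+C+C   [E -> C]
((C))+C+C+C => ((a))+C+C+C   [C -> a]
((a))+C+C+C => ((a))+a+C+C   [C -> a]
((a))+a+C+C => ((a))+a+a+C   [C -> a]
((a))+a+a+C => ((a))+a+a+a   [C -> a]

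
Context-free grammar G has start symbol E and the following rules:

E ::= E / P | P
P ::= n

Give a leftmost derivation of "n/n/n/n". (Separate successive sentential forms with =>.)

E => E/P   [E ::= E / P]
E/P => E/P/P   [E ::= E / P]
E/P/P => E/P/P/P   [E ::= E / P]
E/P/P/P => P/P/P/P   [E ::= P]
P/P/P/P => n/P/P/P   [P ::= n]
n/P/P/P => n/n/P/P   [P ::= n]
n/n/P/P => n/n/n/P   [P ::= n]
n/n/n/P => n/n/n/n   [P ::= n]

E => E/P => E/P/P => E/P/P/P => P/P/P/P => n/P/P/P => n/n/P/P => n/n/n/P => n/n/n/n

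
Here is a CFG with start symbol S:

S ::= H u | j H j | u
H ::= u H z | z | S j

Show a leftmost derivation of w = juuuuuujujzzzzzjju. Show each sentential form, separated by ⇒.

S ⇒ Hu   [S ::= H u]
Hu ⇒ Sju   [H ::= S j]
Sju ⇒ jHjju   [S ::= j H j]
jHjju ⇒ juHzjju   [H ::= u H z]
juHzjju ⇒ juuHzzjju   [H ::= u H z]
juuHzzjju ⇒ juuuHzzzjju   [H ::= u H z]
juuuHzzzjju ⇒ juuuuHzzzzjju   [H ::= u H z]
juuuuHzzzzjju ⇒ juuuuuHzzzzzjju   [H ::= u H z]
juuuuuHzzzzzjju ⇒ juuuuuSjzzzzzjju   [H ::= S j]
juuuuuSjzzzzzjju ⇒ juuuuuHujzzzzzjju   [S ::= H u]
juuuuuHujzzzzzjju ⇒ juuuuuSjujzzzzzjju   [H ::= S j]
juuuuuSjujzzzzzjju ⇒ juuuuuujujzzzzzjju   [S ::= u]

S ⇒ Hu ⇒ Sju ⇒ jHjju ⇒ juHzjju ⇒ juuHzzjju ⇒ juuuHzzzjju ⇒ juuuuHzzzzjju ⇒ juuuuuHzzzzzjju ⇒ juuuuuSjzzzzzjju ⇒ juuuuuHujzzzzzjju ⇒ juuuuuSjujzzzzzjju ⇒ juuuuuujujzzzzzjju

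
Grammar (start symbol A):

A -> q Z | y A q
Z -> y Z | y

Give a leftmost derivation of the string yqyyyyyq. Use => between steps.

A => yAq   [A -> y A q]
yAq => yqZq   [A -> q Z]
yqZq => yqyZq   [Z -> y Z]
yqyZq => yqyyZq   [Z -> y Z]
yqyyZq => yqyyyZq   [Z -> y Z]
yqyyyZq => yqyyyyZq   [Z -> y Z]
yqyyyyZq => yqyyyyyq   [Z -> y]

A=>yAq=>yqZq=>yqyZq=>yqyyZq=>yqyyyZq=>yqyyyyZq=>yqyyyyyq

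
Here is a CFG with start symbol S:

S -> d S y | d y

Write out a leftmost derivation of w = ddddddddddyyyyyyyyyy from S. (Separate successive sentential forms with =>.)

S => dSy => ddSyy => dddSyyy => ddddSyyyy => dddddSyyyyy => ddddddSyyyyyy => dddddddSyyyyyyy => ddddddddSyyyyyyyy => dddddddddSyyyyyyyyy => ddddddddddyyyyyyyyyy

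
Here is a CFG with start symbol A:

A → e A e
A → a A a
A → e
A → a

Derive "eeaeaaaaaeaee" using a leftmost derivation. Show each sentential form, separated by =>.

A => eAe   [A → e A e]
eAe => eeAee   [A → e A e]
eeAee => eeaAaee   [A → a A a]
eeaAaee => eeaeAeaee   [A → e A e]
eeaeAeaee => eeaeaAaeaee   [A → a A a]
eeaeaAaeaee => eeaeaaAaaeaee   [A → a A a]
eeaeaaAaaeaee => eeaeaaaaaeaee   [A → a]

A => eAe => eeAee => eeaAaee => eeaeAeaee => eeaeaAaeaee => eeaeaaAaaeaee => eeaeaaaaaeaee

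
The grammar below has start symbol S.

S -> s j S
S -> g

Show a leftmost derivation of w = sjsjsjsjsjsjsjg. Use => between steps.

S => sjS => sjsjS => sjsjsjS => sjsjsjsjS => sjsjsjsjsjS => sjsjsjsjsjsjS => sjsjsjsjsjsjsjS => sjsjsjsjsjsjsjg

S => sjS   [S -> s j S]
sjS => sjsjS   [S -> s j S]
sjsjS => sjsjsjS   [S -> s j S]
sjsjsjS => sjsjsjsjS   [S -> s j S]
sjsjsjsjS => sjsjsjsjsjS   [S -> s j S]
sjsjsjsjsjS => sjsjsjsjsjsjS   [S -> s j S]
sjsjsjsjsjsjS => sjsjsjsjsjsjsjS   [S -> s j S]
sjsjsjsjsjsjsjS => sjsjsjsjsjsjsjg   [S -> g]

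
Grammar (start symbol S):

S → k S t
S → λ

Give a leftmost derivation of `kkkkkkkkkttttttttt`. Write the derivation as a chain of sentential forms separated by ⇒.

S ⇒ kSt   [S → k S t]
kSt ⇒ kkStt   [S → k S t]
kkStt ⇒ kkkSttt   [S → k S t]
kkkSttt ⇒ kkkkStttt   [S → k S t]
kkkkStttt ⇒ kkkkkSttttt   [S → k S t]
kkkkkSttttt ⇒ kkkkkkStttttt   [S → k S t]
kkkkkkStttttt ⇒ kkkkkkkSttttttt   [S → k S t]
kkkkkkkSttttttt ⇒ kkkkkkkkStttttttt   [S → k S t]
kkkkkkkkStttttttt ⇒ kkkkkkkkkSttttttttt   [S → k S t]
kkkkkkkkkSttttttttt ⇒ kkkkkkkkkttttttttt   [S → λ]

S ⇒ kSt ⇒ kkStt ⇒ kkkSttt ⇒ kkkkStttt ⇒ kkkkkSttttt ⇒ kkkkkkStttttt ⇒ kkkkkkkSttttttt ⇒ kkkkkkkkStttttttt ⇒ kkkkkkkkkSttttttttt ⇒ kkkkkkkkkttttttttt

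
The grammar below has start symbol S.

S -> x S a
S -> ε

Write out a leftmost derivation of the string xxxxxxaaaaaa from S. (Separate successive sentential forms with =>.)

S=>xSa=>xxSaa=>xxxSaaa=>xxxxSaaaa=>xxxxxSaaaaa=>xxxxxxSaaaaaa=>xxxxxxaaaaaa

S => xSa   [S -> x S a]
xSa => xxSaa   [S -> x S a]
xxSaa => xxxSaaa   [S -> x S a]
xxxSaaa => xxxxSaaaa   [S -> x S a]
xxxxSaaaa => xxxxxSaaaaa   [S -> x S a]
xxxxxSaaaaa => xxxxxxSaaaaaa   [S -> x S a]
xxxxxxSaaaaaa => xxxxxxaaaaaa   [S -> ε]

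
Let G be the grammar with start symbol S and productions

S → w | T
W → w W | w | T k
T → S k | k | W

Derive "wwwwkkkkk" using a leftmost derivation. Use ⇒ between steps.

S ⇒ T   [S → T]
T ⇒ Sk   [T → S k]
Sk ⇒ Tk   [S → T]
Tk ⇒ Wk   [T → W]
Wk ⇒ wWk   [W → w W]
wWk ⇒ wwWk   [W → w W]
wwWk ⇒ wwwWk   [W → w W]
wwwWk ⇒ wwwwWk   [W → w W]
wwwwWk ⇒ wwwwTkk   [W → T k]
wwwwTkk ⇒ wwwwSkkk   [T → S k]
wwwwSkkk ⇒ wwwwTkkk   [S → T]
wwwwTkkk ⇒ wwwwWkkk   [T → W]
wwwwWkkk ⇒ wwwwTkkkk   [W → T k]
wwwwTkkkk ⇒ wwwwkkkkk   [T → k]

S ⇒ T ⇒ Sk ⇒ Tk ⇒ Wk ⇒ wWk ⇒ wwWk ⇒ wwwWk ⇒ wwwwWk ⇒ wwwwTkk ⇒ wwwwSkkk ⇒ wwwwTkkk ⇒ wwwwWkkk ⇒ wwwwTkkkk ⇒ wwwwkkkkk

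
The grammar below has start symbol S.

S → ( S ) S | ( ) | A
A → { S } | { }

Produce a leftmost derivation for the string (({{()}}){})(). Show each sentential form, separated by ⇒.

S ⇒ (S)S   [S → ( S ) S]
(S)S ⇒ ((S)S)S   [S → ( S ) S]
((S)S)S ⇒ ((A)S)S   [S → A]
((A)S)S ⇒ (({S})S)S   [A → { S }]
(({S})S)S ⇒ (({A})S)S   [S → A]
(({A})S)S ⇒ (({{S}})S)S   [A → { S }]
(({{S}})S)S ⇒ (({{()}})S)S   [S → ( )]
(({{()}})S)S ⇒ (({{()}})A)S   [S → A]
(({{()}})A)S ⇒ (({{()}}){})S   [A → { }]
(({{()}}){})S ⇒ (({{()}}){})()   [S → ( )]

S ⇒ (S)S ⇒ ((S)S)S ⇒ ((A)S)S ⇒ (({S})S)S ⇒ (({A})S)S ⇒ (({{S}})S)S ⇒ (({{()}})S)S ⇒ (({{()}})A)S ⇒ (({{()}}){})S ⇒ (({{()}}){})()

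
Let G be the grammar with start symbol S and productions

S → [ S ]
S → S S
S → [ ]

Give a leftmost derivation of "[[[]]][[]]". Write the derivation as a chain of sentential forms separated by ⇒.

S ⇒ SS   [S → S S]
SS ⇒ [S]S   [S → [ S ]]
[S]S ⇒ [[S]]S   [S → [ S ]]
[[S]]S ⇒ [[[]]]S   [S → [ ]]
[[[]]]S ⇒ [[[]]][S]   [S → [ S ]]
[[[]]][S] ⇒ [[[]]][[]]   [S → [ ]]

S ⇒ SS ⇒ [S]S ⇒ [[S]]S ⇒ [[[]]]S ⇒ [[[]]][S] ⇒ [[[]]][[]]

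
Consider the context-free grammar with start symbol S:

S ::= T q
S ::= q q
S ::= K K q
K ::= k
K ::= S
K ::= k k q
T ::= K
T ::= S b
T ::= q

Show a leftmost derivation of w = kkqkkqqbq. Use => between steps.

S => Tq => Sbq => KKqbq => SKqbq => KKqKqbq => kKqKqbq => kkqKqbq => kkqkkqqbq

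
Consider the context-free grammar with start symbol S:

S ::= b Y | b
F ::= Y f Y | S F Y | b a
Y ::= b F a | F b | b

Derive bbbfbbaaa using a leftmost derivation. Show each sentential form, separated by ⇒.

S ⇒ bY ⇒ bbFa ⇒ bbYfYa ⇒ bbbfYa ⇒ bbbfbFaa ⇒ bbbfbbaaa

S ⇒ bY   [S ::= b Y]
bY ⇒ bbFa   [Y ::= b F a]
bbFa ⇒ bbYfYa   [F ::= Y f Y]
bbYfYa ⇒ bbbfYa   [Y ::= b]
bbbfYa ⇒ bbbfbFaa   [Y ::= b F a]
bbbfbFaa ⇒ bbbfbbaaa   [F ::= b a]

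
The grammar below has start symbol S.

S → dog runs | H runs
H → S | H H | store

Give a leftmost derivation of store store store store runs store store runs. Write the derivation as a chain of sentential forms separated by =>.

S => H runs => H H runs => H H H runs => S H H runs => H runs H H runs => H H runs H H runs => H H H runs H H runs => H H H H runs H H runs => store H H H runs H H runs => store store H H runs H H runs => store store store H runs H H runs => store store store store runs H H runs => store store store store runs store H runs => store store store store runs store store runs

S => H runs   [S → H runs]
H runs => H H runs   [H → H H]
H H runs => H H H runs   [H → H H]
H H H runs => S H H runs   [H → S]
S H H runs => H runs H H runs   [S → H runs]
H runs H H runs => H H runs H H runs   [H → H H]
H H runs H H runs => H H H runs H H runs   [H → H H]
H H H runs H H runs => H H H H runs H H runs   [H → H H]
H H H H runs H H runs => store H H H runs H H runs   [H → store]
store H H H runs H H runs => store store H H runs H H runs   [H → store]
store store H H runs H H runs => store store store H runs H H runs   [H → store]
store store store H runs H H runs => store store store store runs H H runs   [H → store]
store store store store runs H H runs => store store store store runs store H runs   [H → store]
store store store store runs store H runs => store store store store runs store store runs   [H → store]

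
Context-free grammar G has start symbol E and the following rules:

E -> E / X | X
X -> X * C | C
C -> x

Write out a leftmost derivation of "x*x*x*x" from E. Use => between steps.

E => X => X*C => X*C*C => X*C*C*C => C*C*C*C => x*C*C*C => x*x*C*C => x*x*x*C => x*x*x*x

E => X   [E -> X]
X => X*C   [X -> X * C]
X*C => X*C*C   [X -> X * C]
X*C*C => X*C*C*C   [X -> X * C]
X*C*C*C => C*C*C*C   [X -> C]
C*C*C*C => x*C*C*C   [C -> x]
x*C*C*C => x*x*C*C   [C -> x]
x*x*C*C => x*x*x*C   [C -> x]
x*x*x*C => x*x*x*x   [C -> x]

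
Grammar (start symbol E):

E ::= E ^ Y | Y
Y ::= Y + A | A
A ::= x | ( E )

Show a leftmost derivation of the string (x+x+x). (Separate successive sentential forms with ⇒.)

E ⇒ Y ⇒ A ⇒ (E) ⇒ (Y) ⇒ (Y+A) ⇒ (Y+A+A) ⇒ (A+A+A) ⇒ (x+A+A) ⇒ (x+x+A) ⇒ (x+x+x)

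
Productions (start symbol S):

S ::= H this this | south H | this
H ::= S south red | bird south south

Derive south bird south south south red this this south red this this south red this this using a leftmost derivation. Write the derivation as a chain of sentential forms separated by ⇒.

S ⇒ H this this ⇒ S south red this this ⇒ H this this south red this this ⇒ S south red this this south red this this ⇒ H this this south red this this south red this this ⇒ S south red this this south red this this south red this this ⇒ south H south red this this south red this this south red this this ⇒ south bird south south south red this this south red this this south red this this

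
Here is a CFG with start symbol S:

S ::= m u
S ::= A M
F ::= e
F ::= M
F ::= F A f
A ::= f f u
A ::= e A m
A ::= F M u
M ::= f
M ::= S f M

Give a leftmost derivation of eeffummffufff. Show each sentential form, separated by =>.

S => AM => eAmM => eeAmmM => eeffummM => eeffummSfM => eeffummAMfM => eeffummffuMfM => eeffummffuffM => eeffummffufff

S => AM   [S ::= A M]
AM => eAmM   [A ::= e A m]
eAmM => eeAmmM   [A ::= e A m]
eeAmmM => eeffummM   [A ::= f f u]
eeffummM => eeffummSfM   [M ::= S f M]
eeffummSfM => eeffummAMfM   [S ::= A M]
eeffummAMfM => eeffummffuMfM   [A ::= f f u]
eeffummffuMfM => eeffummffuffM   [M ::= f]
eeffummffuffM => eeffummffufff   [M ::= f]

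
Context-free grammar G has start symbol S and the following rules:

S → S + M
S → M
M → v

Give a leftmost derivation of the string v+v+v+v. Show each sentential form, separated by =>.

S => S+M   [S → S + M]
S+M => S+M+M   [S → S + M]
S+M+M => S+M+M+M   [S → S + M]
S+M+M+M => M+M+M+M   [S → M]
M+M+M+M => v+M+M+M   [M → v]
v+M+M+M => v+v+M+M   [M → v]
v+v+M+M => v+v+v+M   [M → v]
v+v+v+M => v+v+v+v   [M → v]

S=>S+M=>S+M+M=>S+M+M+M=>M+M+M+M=>v+M+M+M=>v+v+M+M=>v+v+v+M=>v+v+v+v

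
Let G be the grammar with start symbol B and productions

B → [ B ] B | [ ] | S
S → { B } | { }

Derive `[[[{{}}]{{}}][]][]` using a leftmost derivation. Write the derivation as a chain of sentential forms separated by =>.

B => [B]B => [[B]B]B => [[[B]B]B]B => [[[S]B]B]B => [[[{B}]B]B]B => [[[{S}]B]B]B => [[[{{}}]B]B]B => [[[{{}}]S]B]B => [[[{{}}]{B}]B]B => [[[{{}}]{S}]B]B => [[[{{}}]{{}}]B]B => [[[{{}}]{{}}][]]B => [[[{{}}]{{}}][]][]

B => [B]B   [B → [ B ] B]
[B]B => [[B]B]B   [B → [ B ] B]
[[B]B]B => [[[B]B]B]B   [B → [ B ] B]
[[[B]B]B]B => [[[S]B]B]B   [B → S]
[[[S]B]B]B => [[[{B}]B]B]B   [S → { B }]
[[[{B}]B]B]B => [[[{S}]B]B]B   [B → S]
[[[{S}]B]B]B => [[[{{}}]B]B]B   [S → { }]
[[[{{}}]B]B]B => [[[{{}}]S]B]B   [B → S]
[[[{{}}]S]B]B => [[[{{}}]{B}]B]B   [S → { B }]
[[[{{}}]{B}]B]B => [[[{{}}]{S}]B]B   [B → S]
[[[{{}}]{S}]B]B => [[[{{}}]{{}}]B]B   [S → { }]
[[[{{}}]{{}}]B]B => [[[{{}}]{{}}][]]B   [B → [ ]]
[[[{{}}]{{}}][]]B => [[[{{}}]{{}}][]][]   [B → [ ]]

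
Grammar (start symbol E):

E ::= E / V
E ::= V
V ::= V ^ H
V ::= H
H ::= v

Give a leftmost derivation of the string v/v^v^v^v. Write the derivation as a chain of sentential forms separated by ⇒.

E ⇒ E/V ⇒ V/V ⇒ H/V ⇒ v/V ⇒ v/V^H ⇒ v/V^H^H ⇒ v/V^H^H^H ⇒ v/H^H^H^H ⇒ v/v^H^H^H ⇒ v/v^v^H^H ⇒ v/v^v^v^H ⇒ v/v^v^v^v

E ⇒ E/V   [E ::= E / V]
E/V ⇒ V/V   [E ::= V]
V/V ⇒ H/V   [V ::= H]
H/V ⇒ v/V   [H ::= v]
v/V ⇒ v/V^H   [V ::= V ^ H]
v/V^H ⇒ v/V^H^H   [V ::= V ^ H]
v/V^H^H ⇒ v/V^H^H^H   [V ::= V ^ H]
v/V^H^H^H ⇒ v/H^H^H^H   [V ::= H]
v/H^H^H^H ⇒ v/v^H^H^H   [H ::= v]
v/v^H^H^H ⇒ v/v^v^H^H   [H ::= v]
v/v^v^H^H ⇒ v/v^v^v^H   [H ::= v]
v/v^v^v^H ⇒ v/v^v^v^v   [H ::= v]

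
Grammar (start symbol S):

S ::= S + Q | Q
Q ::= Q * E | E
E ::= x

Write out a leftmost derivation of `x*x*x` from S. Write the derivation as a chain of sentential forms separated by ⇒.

S ⇒ Q ⇒ Q*E ⇒ Q*E*E ⇒ E*E*E ⇒ x*E*E ⇒ x*x*E ⇒ x*x*x

S ⇒ Q   [S ::= Q]
Q ⇒ Q*E   [Q ::= Q * E]
Q*E ⇒ Q*E*E   [Q ::= Q * E]
Q*E*E ⇒ E*E*E   [Q ::= E]
E*E*E ⇒ x*E*E   [E ::= x]
x*E*E ⇒ x*x*E   [E ::= x]
x*x*E ⇒ x*x*x   [E ::= x]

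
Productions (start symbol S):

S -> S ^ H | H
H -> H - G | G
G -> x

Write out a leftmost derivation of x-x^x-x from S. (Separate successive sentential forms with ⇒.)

S ⇒ S^H   [S -> S ^ H]
S^H ⇒ H^H   [S -> H]
H^H ⇒ H-G^H   [H -> H - G]
H-G^H ⇒ G-G^H   [H -> G]
G-G^H ⇒ x-G^H   [G -> x]
x-G^H ⇒ x-x^H   [G -> x]
x-x^H ⇒ x-x^H-G   [H -> H - G]
x-x^H-G ⇒ x-x^G-G   [H -> G]
x-x^G-G ⇒ x-x^x-G   [G -> x]
x-x^x-G ⇒ x-x^x-x   [G -> x]

S ⇒ S^H ⇒ H^H ⇒ H-G^H ⇒ G-G^H ⇒ x-G^H ⇒ x-x^H ⇒ x-x^H-G ⇒ x-x^G-G ⇒ x-x^x-G ⇒ x-x^x-x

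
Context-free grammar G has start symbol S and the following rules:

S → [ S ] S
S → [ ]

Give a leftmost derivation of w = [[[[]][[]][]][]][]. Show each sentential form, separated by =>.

S => [S]S => [[S]S]S => [[[S]S]S]S => [[[[]]S]S]S => [[[[]][S]S]S]S => [[[[]][[]]S]S]S => [[[[]][[]][]]S]S => [[[[]][[]][]][]]S => [[[[]][[]][]][]][]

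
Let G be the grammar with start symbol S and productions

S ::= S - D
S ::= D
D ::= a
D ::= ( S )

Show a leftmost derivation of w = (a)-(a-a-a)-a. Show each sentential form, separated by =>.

S => S-D   [S ::= S - D]
S-D => S-D-D   [S ::= S - D]
S-D-D => D-D-D   [S ::= D]
D-D-D => (S)-D-D   [D ::= ( S )]
(S)-D-D => (D)-D-D   [S ::= D]
(D)-D-D => (a)-D-D   [D ::= a]
(a)-D-D => (a)-(S)-D   [D ::= ( S )]
(a)-(S)-D => (a)-(S-D)-D   [S ::= S - D]
(a)-(S-D)-D => (a)-(S-D-D)-D   [S ::= S - D]
(a)-(S-D-D)-D => (a)-(D-D-D)-D   [S ::= D]
(a)-(D-D-D)-D => (a)-(a-D-D)-D   [D ::= a]
(a)-(a-D-D)-D => (a)-(a-a-D)-D   [D ::= a]
(a)-(a-a-D)-D => (a)-(a-a-a)-D   [D ::= a]
(a)-(a-a-a)-D => (a)-(a-a-a)-a   [D ::= a]

S => S-D => S-D-D => D-D-D => (S)-D-D => (D)-D-D => (a)-D-D => (a)-(S)-D => (a)-(S-D)-D => (a)-(S-D-D)-D => (a)-(D-D-D)-D => (a)-(a-D-D)-D => (a)-(a-a-D)-D => (a)-(a-a-a)-D => (a)-(a-a-a)-a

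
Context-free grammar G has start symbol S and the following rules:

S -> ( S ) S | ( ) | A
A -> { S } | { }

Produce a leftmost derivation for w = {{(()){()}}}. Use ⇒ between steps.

S ⇒ A ⇒ {S} ⇒ {A} ⇒ {{S}} ⇒ {{(S)S}} ⇒ {{(())S}} ⇒ {{(())A}} ⇒ {{(()){S}}} ⇒ {{(()){()}}}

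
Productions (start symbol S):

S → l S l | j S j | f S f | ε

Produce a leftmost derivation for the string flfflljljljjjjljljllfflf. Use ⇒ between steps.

S ⇒ fSf ⇒ flSlf ⇒ flfSflf ⇒ flffSfflf ⇒ flfflSlfflf ⇒ flffllSllfflf ⇒ flfflljSjllfflf ⇒ flfflljlSljllfflf ⇒ flfflljljSjljllfflf ⇒ flfflljljlSljljllfflf ⇒ flfflljljljSjljljllfflf ⇒ flfflljljljjSjjljljllfflf ⇒ flfflljljljjjjljljllfflf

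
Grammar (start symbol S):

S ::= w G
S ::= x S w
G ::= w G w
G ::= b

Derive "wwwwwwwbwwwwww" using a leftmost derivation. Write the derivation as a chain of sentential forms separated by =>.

S=>wG=>wwGw=>wwwGww=>wwwwGwww=>wwwwwGwwww=>wwwwwwGwwwww=>wwwwwwwGwwwwww=>wwwwwwwbwwwwww

S => wG   [S ::= w G]
wG => wwGw   [G ::= w G w]
wwGw => wwwGww   [G ::= w G w]
wwwGww => wwwwGwww   [G ::= w G w]
wwwwGwww => wwwwwGwwww   [G ::= w G w]
wwwwwGwwww => wwwwwwGwwwww   [G ::= w G w]
wwwwwwGwwwww => wwwwwwwGwwwwww   [G ::= w G w]
wwwwwwwGwwwwww => wwwwwwwbwwwwww   [G ::= b]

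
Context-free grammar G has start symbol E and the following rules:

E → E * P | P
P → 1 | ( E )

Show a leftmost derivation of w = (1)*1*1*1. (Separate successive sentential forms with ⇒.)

E ⇒ E*P ⇒ E*P*P ⇒ E*P*P*P ⇒ P*P*P*P ⇒ (E)*P*P*P ⇒ (P)*P*P*P ⇒ (1)*P*P*P ⇒ (1)*1*P*P ⇒ (1)*1*1*P ⇒ (1)*1*1*1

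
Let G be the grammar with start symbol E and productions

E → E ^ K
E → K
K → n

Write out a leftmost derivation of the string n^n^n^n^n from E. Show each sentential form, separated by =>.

E => E^K => E^K^K => E^K^K^K => E^K^K^K^K => K^K^K^K^K => n^K^K^K^K => n^n^K^K^K => n^n^n^K^K => n^n^n^n^K => n^n^n^n^n

E => E^K   [E → E ^ K]
E^K => E^K^K   [E → E ^ K]
E^K^K => E^K^K^K   [E → E ^ K]
E^K^K^K => E^K^K^K^K   [E → E ^ K]
E^K^K^K^K => K^K^K^K^K   [E → K]
K^K^K^K^K => n^K^K^K^K   [K → n]
n^K^K^K^K => n^n^K^K^K   [K → n]
n^n^K^K^K => n^n^n^K^K   [K → n]
n^n^n^K^K => n^n^n^n^K   [K → n]
n^n^n^n^K => n^n^n^n^n   [K → n]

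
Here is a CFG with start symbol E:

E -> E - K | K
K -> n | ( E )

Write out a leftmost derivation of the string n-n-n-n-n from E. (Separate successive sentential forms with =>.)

E=>E-K=>E-K-K=>E-K-K-K=>E-K-K-K-K=>K-K-K-K-K=>n-K-K-K-K=>n-n-K-K-K=>n-n-n-K-K=>n-n-n-n-K=>n-n-n-n-n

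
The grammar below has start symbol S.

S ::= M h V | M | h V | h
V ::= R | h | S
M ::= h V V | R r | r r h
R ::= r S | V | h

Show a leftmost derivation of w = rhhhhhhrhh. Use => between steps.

S => MhV   [S ::= M h V]
MhV => RrhV   [M ::= R r]
RrhV => rSrhV   [R ::= r S]
rSrhV => rhVrhV   [S ::= h V]
rhVrhV => rhSrhV   [V ::= S]
rhSrhV => rhMhVrhV   [S ::= M h V]
rhMhVrhV => rhhVVhVrhV   [M ::= h V V]
rhhVVhVrhV => rhhhVhVrhV   [V ::= h]
rhhhVhVrhV => rhhhRhVrhV   [V ::= R]
rhhhRhVrhV => rhhhhhVrhV   [R ::= h]
rhhhhhVrhV => rhhhhhRrhV   [V ::= R]
rhhhhhRrhV => rhhhhhhrhV   [R ::= h]
rhhhhhhrhV => rhhhhhhrhR   [V ::= R]
rhhhhhhrhR => rhhhhhhrhh   [R ::= h]

S => MhV => RrhV => rSrhV => rhVrhV => rhSrhV => rhMhVrhV => rhhVVhVrhV => rhhhVhVrhV => rhhhRhVrhV => rhhhhhVrhV => rhhhhhRrhV => rhhhhhhrhV => rhhhhhhrhR => rhhhhhhrhh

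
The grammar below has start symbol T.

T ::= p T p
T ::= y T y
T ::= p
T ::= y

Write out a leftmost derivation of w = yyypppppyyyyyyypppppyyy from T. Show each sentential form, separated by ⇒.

T ⇒ yTy ⇒ yyTyy ⇒ yyyTyyy ⇒ yyypTpyyy ⇒ yyyppTppyyy ⇒ yyypppTpppyyy ⇒ yyyppppTppppyyy ⇒ yyypppppTpppppyyy ⇒ yyypppppyTypppppyyy ⇒ yyypppppyyTyypppppyyy ⇒ yyypppppyyyTyyypppppyyy ⇒ yyypppppyyyyyyypppppyyy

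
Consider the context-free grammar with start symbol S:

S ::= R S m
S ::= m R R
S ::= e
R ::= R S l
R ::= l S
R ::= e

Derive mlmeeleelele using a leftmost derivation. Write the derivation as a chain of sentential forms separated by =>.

S => mRR => mRSlR => mRSlSlR => mlSSlSlR => mlmRRSlSlR => mlmRSlRSlSlR => mlmeSlRSlSlR => mlmeelRSlSlR => mlmeeleSlSlR => mlmeeleelSlR => mlmeeleelelR => mlmeeleelele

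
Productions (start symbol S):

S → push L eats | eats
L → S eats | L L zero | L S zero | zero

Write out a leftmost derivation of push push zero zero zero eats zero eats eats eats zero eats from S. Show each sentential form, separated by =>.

S => push L eats   [S → push L eats]
push L eats => push L S zero eats   [L → L S zero]
push L S zero eats => push S eats S zero eats   [L → S eats]
push S eats S zero eats => push push L eats eats S zero eats   [S → push L eats]
push push L eats eats S zero eats => push push L S zero eats eats S zero eats   [L → L S zero]
push push L S zero eats eats S zero eats => push push L L zero S zero eats eats S zero eats   [L → L L zero]
push push L L zero S zero eats eats S zero eats => push push zero L zero S zero eats eats S zero eats   [L → zero]
push push zero L zero S zero eats eats S zero eats => push push zero zero zero S zero eats eats S zero eats   [L → zero]
push push zero zero zero S zero eats eats S zero eats => push push zero zero zero eats zero eats eats S zero eats   [S → eats]
push push zero zero zero eats zero eats eats S zero eats => push push zero zero zero eats zero eats eats eats zero eats   [S → eats]

S => push L eats => push L S zero eats => push S eats S zero eats => push push L eats eats S zero eats => push push L S zero eats eats S zero eats => push push L L zero S zero eats eats S zero eats => push push zero L zero S zero eats eats S zero eats => push push zero zero zero S zero eats eats S zero eats => push push zero zero zero eats zero eats eats S zero eats => push push zero zero zero eats zero eats eats eats zero eats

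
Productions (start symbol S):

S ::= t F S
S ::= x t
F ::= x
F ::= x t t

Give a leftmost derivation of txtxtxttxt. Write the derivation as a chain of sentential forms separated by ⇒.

S⇒tFS⇒txS⇒txtFS⇒txtxS⇒txtxtFS⇒txtxtxttS⇒txtxtxttxt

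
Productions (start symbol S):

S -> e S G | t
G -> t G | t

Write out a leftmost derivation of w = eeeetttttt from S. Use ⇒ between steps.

S⇒eSG⇒eeSGG⇒eeeSGGG⇒eeeeSGGGG⇒eeeetGGGG⇒eeeettGGGG⇒eeeetttGGG⇒eeeettttGG⇒eeeetttttG⇒eeeetttttt

S ⇒ eSG   [S -> e S G]
eSG ⇒ eeSGG   [S -> e S G]
eeSGG ⇒ eeeSGGG   [S -> e S G]
eeeSGGG ⇒ eeeeSGGGG   [S -> e S G]
eeeeSGGGG ⇒ eeeetGGGG   [S -> t]
eeeetGGGG ⇒ eeeettGGGG   [G -> t G]
eeeettGGGG ⇒ eeeetttGGG   [G -> t]
eeeetttGGG ⇒ eeeettttGG   [G -> t]
eeeettttGG ⇒ eeeetttttG   [G -> t]
eeeetttttG ⇒ eeeetttttt   [G -> t]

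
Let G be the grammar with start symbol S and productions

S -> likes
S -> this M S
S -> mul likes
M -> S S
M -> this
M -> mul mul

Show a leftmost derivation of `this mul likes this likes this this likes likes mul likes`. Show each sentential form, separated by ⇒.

S ⇒ this M S   [S -> this M S]
this M S ⇒ this S S S   [M -> S S]
this S S S ⇒ this mul likes S S   [S -> mul likes]
this mul likes S S ⇒ this mul likes this M S S   [S -> this M S]
this mul likes this M S S ⇒ this mul likes this S S S S   [M -> S S]
this mul likes this S S S S ⇒ this mul likes this likes S S S   [S -> likes]
this mul likes this likes S S S ⇒ this mul likes this likes this M S S S   [S -> this M S]
this mul likes this likes this M S S S ⇒ this mul likes this likes this this S S S   [M -> this]
this mul likes this likes this this S S S ⇒ this mul likes this likes this this likes S S   [S -> likes]
this mul likes this likes this this likes S S ⇒ this mul likes this likes this this likes likes S   [S -> likes]
this mul likes this likes this this likes likes S ⇒ this mul likes this likes this this likes likes mul likes   [S -> mul likes]

S ⇒ this M S ⇒ this S S S ⇒ this mul likes S S ⇒ this mul likes this M S S ⇒ this mul likes this S S S S ⇒ this mul likes this likes S S S ⇒ this mul likes this likes this M S S S ⇒ this mul likes this likes this this S S S ⇒ this mul likes this likes this this likes S S ⇒ this mul likes this likes this this likes likes S ⇒ this mul likes this likes this this likes likes mul likes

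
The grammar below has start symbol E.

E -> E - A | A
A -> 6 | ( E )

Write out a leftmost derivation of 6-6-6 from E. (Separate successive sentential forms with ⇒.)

E ⇒ E-A   [E -> E - A]
E-A ⇒ E-A-A   [E -> E - A]
E-A-A ⇒ A-A-A   [E -> A]
A-A-A ⇒ 6-A-A   [A -> 6]
6-A-A ⇒ 6-6-A   [A -> 6]
6-6-A ⇒ 6-6-6   [A -> 6]

E⇒E-A⇒E-A-A⇒A-A-A⇒6-A-A⇒6-6-A⇒6-6-6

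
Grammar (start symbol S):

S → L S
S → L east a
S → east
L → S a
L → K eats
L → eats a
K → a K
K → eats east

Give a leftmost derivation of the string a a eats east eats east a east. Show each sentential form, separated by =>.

S => L S   [S → L S]
L S => K eats S   [L → K eats]
K eats S => a K eats S   [K → a K]
a K eats S => a a K eats S   [K → a K]
a a K eats S => a a eats east eats S   [K → eats east]
a a eats east eats S => a a eats east eats L S   [S → L S]
a a eats east eats L S => a a eats east eats S a S   [L → S a]
a a eats east eats S a S => a a eats east eats east a S   [S → east]
a a eats east eats east a S => a a eats east eats east a east   [S → east]

S => L S => K eats S => a K eats S => a a K eats S => a a eats east eats S => a a eats east eats L S => a a eats east eats S a S => a a eats east eats east a S => a a eats east eats east a east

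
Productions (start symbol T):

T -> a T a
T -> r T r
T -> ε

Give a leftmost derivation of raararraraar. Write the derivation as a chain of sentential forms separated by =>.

T=>rTr=>raTar=>raaTaar=>raarTraar=>raaraTaraar=>raararTraraar=>raararraraar

T => rTr   [T -> r T r]
rTr => raTar   [T -> a T a]
raTar => raaTaar   [T -> a T a]
raaTaar => raarTraar   [T -> r T r]
raarTraar => raaraTaraar   [T -> a T a]
raaraTaraar => raararTraraar   [T -> r T r]
raararTraraar => raararraraar   [T -> ε]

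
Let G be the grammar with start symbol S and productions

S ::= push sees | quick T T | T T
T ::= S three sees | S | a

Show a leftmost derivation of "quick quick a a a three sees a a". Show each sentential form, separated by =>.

S => T T   [S ::= T T]
T T => S T   [T ::= S]
S T => T T T   [S ::= T T]
T T T => S three sees T T   [T ::= S three sees]
S three sees T T => quick T T three sees T T   [S ::= quick T T]
quick T T three sees T T => quick S T three sees T T   [T ::= S]
quick S T three sees T T => quick quick T T T three sees T T   [S ::= quick T T]
quick quick T T T three sees T T => quick quick a T T three sees T T   [T ::= a]
quick quick a T T three sees T T => quick quick a a T three sees T T   [T ::= a]
quick quick a a T three sees T T => quick quick a a a three sees T T   [T ::= a]
quick quick a a a three sees T T => quick quick a a a three sees a T   [T ::= a]
quick quick a a a three sees a T => quick quick a a a three sees a a   [T ::= a]

S => T T => S T => T T T => S three sees T T => quick T T three sees T T => quick S T three sees T T => quick quick T T T three sees T T => quick quick a T T three sees T T => quick quick a a T three sees T T => quick quick a a a three sees T T => quick quick a a a three sees a T => quick quick a a a three sees a a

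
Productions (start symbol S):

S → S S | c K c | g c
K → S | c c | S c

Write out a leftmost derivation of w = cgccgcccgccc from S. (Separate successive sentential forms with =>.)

S => cKc => cScc => cSScc => cSSScc => cgcSScc => cgccKcScc => cgccSccScc => cgccgcccScc => cgccgcccgccc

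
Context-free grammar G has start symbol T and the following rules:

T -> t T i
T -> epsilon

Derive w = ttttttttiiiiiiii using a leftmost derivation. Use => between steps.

T=>tTi=>ttTii=>tttTiii=>ttttTiiii=>tttttTiiiii=>ttttttTiiiiii=>tttttttTiiiiiii=>ttttttttTiiiiiiii=>ttttttttiiiiiiii

T => tTi   [T -> t T i]
tTi => ttTii   [T -> t T i]
ttTii => tttTiii   [T -> t T i]
tttTiii => ttttTiiii   [T -> t T i]
ttttTiiii => tttttTiiiii   [T -> t T i]
tttttTiiiii => ttttttTiiiiii   [T -> t T i]
ttttttTiiiiii => tttttttTiiiiiii   [T -> t T i]
tttttttTiiiiiii => ttttttttTiiiiiiii   [T -> t T i]
ttttttttTiiiiiiii => ttttttttiiiiiiii   [T -> epsilon]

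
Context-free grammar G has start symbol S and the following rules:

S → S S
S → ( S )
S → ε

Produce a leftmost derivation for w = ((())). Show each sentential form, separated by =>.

S=>SS=>(S)S=>((S))S=>((SS))S=>((SSS))S=>(((S)SS))S=>((()SS))S=>((()S))S=>((()))S=>((()))

S => SS   [S → S S]
SS => (S)S   [S → ( S )]
(S)S => ((S))S   [S → ( S )]
((S))S => ((SS))S   [S → S S]
((SS))S => ((SSS))S   [S → S S]
((SSS))S => (((S)SS))S   [S → ( S )]
(((S)SS))S => ((()SS))S   [S → ε]
((()SS))S => ((()S))S   [S → ε]
((()S))S => ((()))S   [S → ε]
((()))S => ((()))   [S → ε]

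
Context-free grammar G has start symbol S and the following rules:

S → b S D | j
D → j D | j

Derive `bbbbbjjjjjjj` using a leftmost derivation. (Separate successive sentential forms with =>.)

S => bSD => bbSDD => bbbSDDD => bbbbSDDDD => bbbbbSDDDDD => bbbbbjDDDDD => bbbbbjjDDDDD => bbbbbjjjDDDD => bbbbbjjjjDDD => bbbbbjjjjjDD => bbbbbjjjjjjD => bbbbbjjjjjjj

S => bSD   [S → b S D]
bSD => bbSDD   [S → b S D]
bbSDD => bbbSDDD   [S → b S D]
bbbSDDD => bbbbSDDDD   [S → b S D]
bbbbSDDDD => bbbbbSDDDDD   [S → b S D]
bbbbbSDDDDD => bbbbbjDDDDD   [S → j]
bbbbbjDDDDD => bbbbbjjDDDDD   [D → j D]
bbbbbjjDDDDD => bbbbbjjjDDDD   [D → j]
bbbbbjjjDDDD => bbbbbjjjjDDD   [D → j]
bbbbbjjjjDDD => bbbbbjjjjjDD   [D → j]
bbbbbjjjjjDD => bbbbbjjjjjjD   [D → j]
bbbbbjjjjjjD => bbbbbjjjjjjj   [D → j]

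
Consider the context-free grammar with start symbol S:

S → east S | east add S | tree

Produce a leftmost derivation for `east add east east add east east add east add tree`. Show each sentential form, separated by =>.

S => east add S   [S → east add S]
east add S => east add east S   [S → east S]
east add east S => east add east east add S   [S → east add S]
east add east east add S => east add east east add east S   [S → east S]
east add east east add east S => east add east east add east east add S   [S → east add S]
east add east east add east east add S => east add east east add east east add east add S   [S → east add S]
east add east east add east east add east add S => east add east east add east east add east add tree   [S → tree]

S => east add S => east add east S => east add east east add S => east add east east add east S => east add east east add east east add S => east add east east add east east add east add S => east add east east add east east add east add tree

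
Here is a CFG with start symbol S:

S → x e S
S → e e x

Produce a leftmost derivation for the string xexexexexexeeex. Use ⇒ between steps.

S ⇒ xeS   [S → x e S]
xeS ⇒ xexeS   [S → x e S]
xexeS ⇒ xexexeS   [S → x e S]
xexexeS ⇒ xexexexeS   [S → x e S]
xexexexeS ⇒ xexexexexeS   [S → x e S]
xexexexexeS ⇒ xexexexexexeS   [S → x e S]
xexexexexexeS ⇒ xexexexexexeeex   [S → e e x]

S⇒xeS⇒xexeS⇒xexexeS⇒xexexexeS⇒xexexexexeS⇒xexexexexexeS⇒xexexexexexeeex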